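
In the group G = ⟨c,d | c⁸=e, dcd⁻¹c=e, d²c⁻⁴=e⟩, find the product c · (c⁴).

Compute c · (c⁴) by multiplying left to right and reducing via the relations at each step:
  c · c⁴ = c⁵

Answer: c⁵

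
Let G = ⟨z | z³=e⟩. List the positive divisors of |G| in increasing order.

|G| = 3 = 3. By Lagrange's theorem the order of any subgroup divides 3; the divisors of 3 are 1, 3.

Answer: 1, 3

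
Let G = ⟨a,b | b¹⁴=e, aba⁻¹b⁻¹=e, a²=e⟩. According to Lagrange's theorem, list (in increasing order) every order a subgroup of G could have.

|G| = 28 = 2² · 7. By Lagrange's theorem the order of any subgroup divides 28; the divisors of 28 are 1, 2, 4, 7, 14, 28.

Answer: 1, 2, 4, 7, 14, 28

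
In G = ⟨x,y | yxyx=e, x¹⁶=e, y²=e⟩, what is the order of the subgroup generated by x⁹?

|⟨x⁹⟩| equals the order of x⁹. Compute successive powers until reaching e:
  (x⁹)¹ = x⁹, (x⁹)² = x², (x⁹)³ = x¹¹, (x⁹)⁴ = x⁴, (x⁹)⁵ = x¹³, (x⁹)⁶ = x⁶, (x⁹)⁷ = x¹⁵, (x⁹)⁸ = x⁸, (x⁹)⁹ = x, (x⁹)¹⁰ = x¹⁰, (x⁹)¹¹ = x³, (x⁹)¹² = x¹², (x⁹)¹³ = x⁵, (x⁹)¹⁴ = x¹⁴, (x⁹)¹⁵ = x⁷, (x⁹)¹⁶ = e.
The smallest positive k with (x⁹)ᵏ = e is 16, so |⟨x⁹⟩| = 16.

Answer: 16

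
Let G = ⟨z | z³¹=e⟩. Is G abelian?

G has a single generator, so G is cyclic and hence abelian.

Answer: Yes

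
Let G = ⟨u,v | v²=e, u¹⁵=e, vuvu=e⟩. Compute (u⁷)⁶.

Compute successive powers of (u⁷), reducing at each step:
  (u⁷)²: (u⁷) · u⁷ = u¹⁴
  (u⁷)³: (u¹⁴) · u⁷ = u⁶
  (u⁷)⁴: (u⁶) · u⁷ = u¹³
  (u⁷)⁵: (u¹³) · u⁷ = u⁵
  (u⁷)⁶: (u⁵) · u⁷ = u¹²

Answer: u¹²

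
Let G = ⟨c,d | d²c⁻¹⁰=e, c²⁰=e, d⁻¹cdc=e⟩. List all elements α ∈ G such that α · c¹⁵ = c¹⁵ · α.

⟨c¹⁵⟩ ⊆ C_G(c¹⁵) since powers of c¹⁵ commute with c¹⁵; so |C_G(c¹⁵)| ≥ |⟨c¹⁵⟩| = 4.
By orbit–stabilizer, |C_G(c¹⁵)| = |G| / |conj. class of c¹⁵| = 40 / 2 = 20.
The 20 elements commuting with c¹⁵ are {e, c, c², c³, c⁴, c⁵, c⁶, c⁷, c⁸, c⁹, c¹⁰, c¹¹, c¹², c¹³, c¹⁴, c¹⁵, c¹⁶, c¹⁷, c¹⁸, c¹⁹}.

Answer: {e, c, c², c³, c⁴, c⁵, c⁶, c⁷, c⁸, c⁹, c¹⁰, c¹¹, c¹², c¹³, c¹⁴, c¹⁵, c¹⁶, c¹⁷, c¹⁸, c¹⁹}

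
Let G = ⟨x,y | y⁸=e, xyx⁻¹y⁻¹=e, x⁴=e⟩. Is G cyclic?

|G| = 32, but the maximum element order in G is 8 < 32. No single element generates all of G, so G is not cyclic.

Answer: No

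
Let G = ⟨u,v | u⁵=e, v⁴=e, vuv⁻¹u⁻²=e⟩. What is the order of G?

Enumerate words in the generators, reducing via the relations: the distinct elements are
  {e, u, v, uv, u², u³, u⁴, v², v³, uv², uv³, u²v, u³v, u⁴v, u²v², u²v³, u³v², u³v³, u⁴v², u⁴v³}.
No further products give new elements, so |G| = 20.

Answer: 20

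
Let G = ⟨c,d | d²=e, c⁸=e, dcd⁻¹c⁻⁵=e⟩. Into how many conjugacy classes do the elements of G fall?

The conjugacy classes (representative and size) are:
  [e] (size 1), [c⁵] (size 2), [c²] (size 1), [c⁷] (size 2), [c⁴] (size 1), [c⁶] (size 1), [d] (size 2), [c⁵d] (size 2), [c²d] (size 2), [c³d] (size 2).
Class equation: 1 + 2 + 1 + 2 + 1 + 1 + 2 + 2 + 2 + 2 = 16 = |G|. So G has 10 conjugacy classes.

Answer: 10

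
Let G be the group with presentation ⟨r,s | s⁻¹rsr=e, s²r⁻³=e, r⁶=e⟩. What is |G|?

Enumerate words in the generators, reducing via the relations: the distinct elements are
  {e, r, s, rs, r², r³, r⁴, r⁵, r²s, s⁻¹, rs⁻¹, r²s⁻¹}.
No further products give new elements, so |G| = 12.

Answer: 12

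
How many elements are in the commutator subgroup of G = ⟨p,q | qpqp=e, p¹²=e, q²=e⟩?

G' = [G, G] is generated by all commutators. The generator-pair commutators are: [p, q] = p².
The subgroup they normally generate is {e, p², p⁴, p⁶, p⁸, p¹⁰}, of order 6.
Check: |G/G'| = 24/6 = 4 is the order of the abelianisation.

Answer: 6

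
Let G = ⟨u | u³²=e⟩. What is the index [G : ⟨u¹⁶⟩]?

First find ord(u¹⁶) by computing successive powers:
  (u¹⁶)¹ = u¹⁶, (u¹⁶)² = e.
So |⟨u¹⁶⟩| = ord(u¹⁶) = 2. With |G| = 32, by Lagrange [G : ⟨u¹⁶⟩] = 32/2 = 16.

Answer: 16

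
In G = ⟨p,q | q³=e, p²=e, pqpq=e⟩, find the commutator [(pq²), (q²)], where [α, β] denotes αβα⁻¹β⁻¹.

[(pq²), (q²)] = (pq²)·(q²)·(pq²)⁻¹·(q²)⁻¹.
  (pq²) · (q²) = pq
  (pq) · (pq²) = q
  q · q = q²

Answer: q²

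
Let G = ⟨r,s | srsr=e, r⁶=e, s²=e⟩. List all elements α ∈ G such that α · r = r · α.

⟨r⟩ ⊆ C_G(r) since powers of r commute with r; so |C_G(r)| ≥ |⟨r⟩| = 6.
By orbit–stabilizer, |C_G(r)| = |G| / |conj. class of r| = 12 / 2 = 6.
The 6 elements commuting with r are {e, r, r², r³, r⁴, r⁵}.

Answer: {e, r, r², r³, r⁴, r⁵}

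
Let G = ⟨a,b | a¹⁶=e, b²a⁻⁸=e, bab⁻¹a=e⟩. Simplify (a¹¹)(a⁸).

Compute (a¹¹) · (a⁸) by multiplying left to right and reducing via the relations at each step:
  (a¹¹) · a⁸ = a³

Answer: a³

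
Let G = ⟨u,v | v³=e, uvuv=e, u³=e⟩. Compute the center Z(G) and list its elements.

An element z ∈ Z(G) iff z commutes with every generator.
For example e is central: e·u = u = u·e; e·v = v = v·e.
Whereas u ∉ Z(G) since u·v = uv ≠ u²v² = v·u.
Checking each of the 12 elements this way gives Z(G) = {e}, of order 1.

Answer: {e}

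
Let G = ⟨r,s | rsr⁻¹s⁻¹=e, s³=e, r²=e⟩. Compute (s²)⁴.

Compute successive powers of (s²), reducing at each step:
  (s²)²: (s²) · s² = s
  (s²)³: s · s² = e
  (s²)⁴: e · s² = s²

Answer: s²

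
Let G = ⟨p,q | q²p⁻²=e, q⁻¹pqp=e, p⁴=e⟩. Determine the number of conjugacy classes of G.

The conjugacy classes (representative and size) are:
  [e] (size 1), [p³] (size 2), [p²] (size 1), [q⁻¹] (size 2), [pq⁻¹] (size 2).
Class equation: 1 + 2 + 1 + 2 + 2 = 8 = |G|. So G has 5 conjugacy classes.

Answer: 5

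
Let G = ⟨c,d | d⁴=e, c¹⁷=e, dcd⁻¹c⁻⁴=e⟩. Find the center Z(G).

An element z ∈ Z(G) iff z commutes with every generator.
For example e is central: e·c = c = c·e; e·d = d = d·e.
Whereas c ∉ Z(G) since c·d = cd ≠ c⁴d = d·c.
Checking each of the 68 elements this way gives Z(G) = {e}, of order 1.

Answer: {e}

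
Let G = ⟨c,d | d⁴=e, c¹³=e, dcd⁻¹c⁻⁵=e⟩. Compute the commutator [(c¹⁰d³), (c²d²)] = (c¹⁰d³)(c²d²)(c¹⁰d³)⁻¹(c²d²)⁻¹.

[(c¹⁰d³), (c²d²)] = (c¹⁰d³)·(c²d²)·(c¹⁰d³)⁻¹·(c²d²)⁻¹.
  (c¹⁰d³) · (c²d²) = d
  d · (c²d) = c¹⁰d²
  (c¹⁰d²) · (c²d²) = c⁸

Answer: c⁸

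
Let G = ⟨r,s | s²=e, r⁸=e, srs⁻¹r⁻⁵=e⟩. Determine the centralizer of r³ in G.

⟨r³⟩ ⊆ C_G(r³) since powers of r³ commute with r³; so |C_G(r³)| ≥ |⟨r³⟩| = 8.
By orbit–stabilizer, |C_G(r³)| = |G| / |conj. class of r³| = 16 / 2 = 8.
The 8 elements commuting with r³ are {e, r, r², r³, r⁴, r⁵, r⁶, r⁷}.

Answer: {e, r, r², r³, r⁴, r⁵, r⁶, r⁷}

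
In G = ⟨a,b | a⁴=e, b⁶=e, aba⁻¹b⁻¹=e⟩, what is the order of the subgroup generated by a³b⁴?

|⟨a³b⁴⟩| equals the order of a³b⁴. Compute successive powers until reaching e:
  (a³b⁴)¹ = a³b⁴, (a³b⁴)² = a²b², (a³b⁴)³ = a, (a³b⁴)⁴ = b⁴, (a³b⁴)⁵ = a³b², (a³b⁴)⁶ = a², (a³b⁴)⁷ = ab⁴, (a³b⁴)⁸ = b², (a³b⁴)⁹ = a³, (a³b⁴)¹⁰ = a²b⁴, (a³b⁴)¹¹ = ab², (a³b⁴)¹² = e.
The smallest positive k with (a³b⁴)ᵏ = e is 12, so |⟨a³b⁴⟩| = 12.

Answer: 12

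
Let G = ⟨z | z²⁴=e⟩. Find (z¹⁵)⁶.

Compute successive powers of (z¹⁵), reducing at each step:
  (z¹⁵)²: (z¹⁵) · z¹⁵ = z⁶
  (z¹⁵)³: (z⁶) · z¹⁵ = z²¹
  (z¹⁵)⁴: (z²¹) · z¹⁵ = z¹²
  (z¹⁵)⁵: (z¹²) · z¹⁵ = z³
  (z¹⁵)⁶: (z³) · z¹⁵ = z¹⁸

Answer: z¹⁸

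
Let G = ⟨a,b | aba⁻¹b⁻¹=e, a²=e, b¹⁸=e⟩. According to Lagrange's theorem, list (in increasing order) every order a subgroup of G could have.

|G| = 36 = 2² · 3². By Lagrange's theorem the order of any subgroup divides 36; the divisors of 36 are 1, 2, 3, 4, 6, 9, 12, 18, 36.

Answer: 1, 2, 3, 4, 6, 9, 12, 18, 36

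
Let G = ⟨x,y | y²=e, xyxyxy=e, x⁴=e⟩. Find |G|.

Enumerate words in the generators, reducing via the relations: the distinct elements are
  {e, x, y, xy, x², x³, yx, xyx, x²y, x³y, yx², yx³, xyx², xyx³, x²yx, x³yx, yx²y, xyx²y, x²yx², x²yx³, x³yx², x³yx³, x²yx²y, x³yx²y}.
No further products give new elements, so |G| = 24.

Answer: 24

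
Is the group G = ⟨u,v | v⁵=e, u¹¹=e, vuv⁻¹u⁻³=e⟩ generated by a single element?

Every cyclic group is abelian. But u·v = uv while v·u = u³v, so u·v ≠ v·u and G is not abelian. Hence G is not cyclic.

Answer: No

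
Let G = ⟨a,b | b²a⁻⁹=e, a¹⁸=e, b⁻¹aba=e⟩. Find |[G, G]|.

G' = [G, G] is generated by all commutators. The generator-pair commutators are: [a, b] = a².
The subgroup they normally generate is {e, a², a⁴, a⁶, a⁸, a¹⁰, a¹², a¹⁴, a¹⁶}, of order 9.
Check: |G/G'| = 36/9 = 4 is the order of the abelianisation.

Answer: 9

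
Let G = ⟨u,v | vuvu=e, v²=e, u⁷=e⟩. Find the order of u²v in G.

Compute successive powers until reaching e:
  (u²v)¹ = u²v, (u²v)² = e.
The smallest positive k with (u²v)ᵏ = e is 2.

Answer: 2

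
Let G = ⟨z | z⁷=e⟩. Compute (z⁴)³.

Compute successive powers of (z⁴), reducing at each step:
  (z⁴)²: (z⁴) · z⁴ = z
  (z⁴)³: z · z⁴ = z⁵

Answer: z⁵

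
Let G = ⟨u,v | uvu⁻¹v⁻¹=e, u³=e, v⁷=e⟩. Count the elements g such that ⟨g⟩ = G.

G is cyclic of order 21. An element generates G iff its order is 21, and a cyclic group of order 21 has exactly φ(21) = 12 such elements.

Answer: 12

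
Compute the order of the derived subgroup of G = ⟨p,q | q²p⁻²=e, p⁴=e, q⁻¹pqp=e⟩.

G' = [G, G] is generated by all commutators. The generator-pair commutators are: [p, q] = p².
The subgroup they normally generate is {e, p²}, of order 2.
Check: |G/G'| = 8/2 = 4 is the order of the abelianisation.

Answer: 2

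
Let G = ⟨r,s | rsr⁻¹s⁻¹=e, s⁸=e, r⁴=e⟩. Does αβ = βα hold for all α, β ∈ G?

Each pair of generators commutes: r·s = rs = s·r. Since the generators pairwise commute, every element of G commutes with every other, so G is abelian.

Answer: Yes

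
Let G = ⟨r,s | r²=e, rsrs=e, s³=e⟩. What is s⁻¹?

The order of s is 3 (smallest k with sᵏ = e), so s⁻¹ = s² = s².
Check: s · (s²) → s · s² = e, giving e as required.

Answer: s²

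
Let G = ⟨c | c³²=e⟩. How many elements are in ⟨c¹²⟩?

|⟨c¹²⟩| equals the order of c¹². Compute successive powers until reaching e:
  (c¹²)¹ = c¹², (c¹²)² = c²⁴, (c¹²)³ = c⁴, (c¹²)⁴ = c¹⁶, (c¹²)⁵ = c²⁸, (c¹²)⁶ = c⁸, (c¹²)⁷ = c²⁰, (c¹²)⁸ = e.
The smallest positive k with (c¹²)ᵏ = e is 8, so |⟨c¹²⟩| = 8.

Answer: 8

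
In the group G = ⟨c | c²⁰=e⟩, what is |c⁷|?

Compute successive powers until reaching e:
  (c⁷)¹ = c⁷, (c⁷)² = c¹⁴, (c⁷)³ = c, (c⁷)⁴ = c⁸, (c⁷)⁵ = c¹⁵, (c⁷)⁶ = c², (c⁷)⁷ = c⁹, (c⁷)⁸ = c¹⁶, (c⁷)⁹ = c³, (c⁷)¹⁰ = c¹⁰, (c⁷)¹¹ = c¹⁷, (c⁷)¹² = c⁴, (c⁷)¹³ = c¹¹, (c⁷)¹⁴ = c¹⁸, (c⁷)¹⁵ = c⁵, (c⁷)¹⁶ = c¹², (c⁷)¹⁷ = c¹⁹, (c⁷)¹⁸ = c⁶, (c⁷)¹⁹ = c¹³, (c⁷)²⁰ = e.
The smallest positive k with (c⁷)ᵏ = e is 20.

Answer: 20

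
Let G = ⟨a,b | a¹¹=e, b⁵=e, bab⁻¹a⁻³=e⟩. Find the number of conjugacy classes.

The conjugacy classes (representative and size) are:
  [e] (size 1), [a³] (size 5), [a⁶] (size 5), [a⁷b] (size 11), [a⁹b²] (size 11), [a⁷b³] (size 11), [a⁷b⁴] (size 11).
Class equation: 1 + 5 + 5 + 11 + 11 + 11 + 11 = 55 = |G|. So G has 7 conjugacy classes.

Answer: 7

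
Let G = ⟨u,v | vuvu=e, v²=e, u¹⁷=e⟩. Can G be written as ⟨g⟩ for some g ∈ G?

Every cyclic group is abelian. But u·v = uv while v·u = u¹⁶v, so u·v ≠ v·u and G is not abelian. Hence G is not cyclic.

Answer: No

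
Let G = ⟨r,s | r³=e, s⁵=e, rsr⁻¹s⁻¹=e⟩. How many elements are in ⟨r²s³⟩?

|⟨r²s³⟩| equals the order of r²s³. Compute successive powers until reaching e:
  (r²s³)¹ = r²s³, (r²s³)² = rs, (r²s³)³ = s⁴, (r²s³)⁴ = r²s², (r²s³)⁵ = r, (r²s³)⁶ = s³, (r²s³)⁷ = r²s, (r²s³)⁸ = rs⁴, (r²s³)⁹ = s², (r²s³)¹⁰ = r², (r²s³)¹¹ = rs³, (r²s³)¹² = s, (r²s³)¹³ = r²s⁴, (r²s³)¹⁴ = rs², (r²s³)¹⁵ = e.
The smallest positive k with (r²s³)ᵏ = e is 15, so |⟨r²s³⟩| = 15.

Answer: 15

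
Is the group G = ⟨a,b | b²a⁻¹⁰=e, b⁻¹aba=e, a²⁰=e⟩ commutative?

a·b = ab but b·a = a⁹b⁻¹, so a·b ≠ b·a and G is not abelian.

Answer: No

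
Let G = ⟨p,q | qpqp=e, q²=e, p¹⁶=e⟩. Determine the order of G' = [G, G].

G' = [G, G] is generated by all commutators. The generator-pair commutators are: [p, q] = p².
The subgroup they normally generate is {e, p², p⁴, p⁶, p⁸, p¹⁰, p¹², p¹⁴}, of order 8.
Check: |G/G'| = 32/8 = 4 is the order of the abelianisation.

Answer: 8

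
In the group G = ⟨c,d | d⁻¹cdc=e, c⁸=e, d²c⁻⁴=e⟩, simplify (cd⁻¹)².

Compute successive powers of (cd⁻¹), reducing at each step:
  (cd⁻¹)²: (cd⁻¹) · c = d⁻¹;   (d⁻¹) · d⁻¹ = c⁴

Answer: c⁴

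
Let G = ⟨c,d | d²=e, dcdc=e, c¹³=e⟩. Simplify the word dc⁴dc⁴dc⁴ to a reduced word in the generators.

Multiply left to right, reducing at each step:
  d · c⁴ = c⁹d
  (c⁹d) · d = c⁹
  (c⁹) · c⁴ = e
  e · d = d
  d · c⁴ = c⁹d

Answer: c⁹d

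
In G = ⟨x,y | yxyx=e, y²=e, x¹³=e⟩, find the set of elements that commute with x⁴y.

⟨x⁴y⟩ ⊆ C_G(x⁴y) since powers of x⁴y commute with x⁴y; so |C_G(x⁴y)| ≥ |⟨x⁴y⟩| = 2.
By orbit–stabilizer, |C_G(x⁴y)| = |G| / |conj. class of x⁴y| = 26 / 13 = 2.
The 2 elements commuting with x⁴y are {e, x⁴y}.

Answer: {e, x⁴y}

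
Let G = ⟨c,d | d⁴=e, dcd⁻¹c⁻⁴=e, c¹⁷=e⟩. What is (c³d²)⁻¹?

The order of (c³d²) is 2 (smallest k with (c³d²)ᵏ = e), so (c³d²)⁻¹ = (c³d²)¹ = c³d².
Check: (c³d²) · (c³d²) → (c³d²) · c³ = d²;   (d²) · d² = e, giving e as required.

Answer: c³d²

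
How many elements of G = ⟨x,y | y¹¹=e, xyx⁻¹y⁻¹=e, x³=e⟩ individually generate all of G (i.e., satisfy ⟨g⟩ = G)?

G is cyclic of order 33. An element generates G iff its order is 33, and a cyclic group of order 33 has exactly φ(33) = 20 such elements.

Answer: 20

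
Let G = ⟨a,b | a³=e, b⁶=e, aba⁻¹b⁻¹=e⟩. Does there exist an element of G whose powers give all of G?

|G| = 18, but the maximum element order in G is 6 < 18. No single element generates all of G, so G is not cyclic.

Answer: No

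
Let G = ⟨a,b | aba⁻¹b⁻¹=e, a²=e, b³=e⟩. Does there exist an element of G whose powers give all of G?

|G| = 6. The element ab has order 6 (its powers give 6 distinct elements), so ⟨ab⟩ = G and G is cyclic.

Answer: Yes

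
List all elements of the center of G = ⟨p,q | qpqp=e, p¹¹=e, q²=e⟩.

An element z ∈ Z(G) iff z commutes with every generator.
For example e is central: e·p = p = p·e; e·q = q = q·e.
Whereas p ∉ Z(G) since p·q = pq ≠ p¹⁰q = q·p.
Checking each of the 22 elements this way gives Z(G) = {e}, of order 1.

Answer: {e}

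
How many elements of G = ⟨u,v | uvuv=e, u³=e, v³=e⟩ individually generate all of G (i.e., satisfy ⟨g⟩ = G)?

⟨g⟩ = G would require ord(g) = |G| = 12, but the maximum element order in G is 3 < 12. So G is not cyclic and no single element generates it: the count is 0.

Answer: 0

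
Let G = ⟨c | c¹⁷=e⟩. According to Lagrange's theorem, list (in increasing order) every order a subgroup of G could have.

|G| = 17 = 17. By Lagrange's theorem the order of any subgroup divides 17; the divisors of 17 are 1, 17.

Answer: 1, 17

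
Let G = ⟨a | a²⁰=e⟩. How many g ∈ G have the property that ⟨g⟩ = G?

G is cyclic of order 20. An element generates G iff its order is 20, and a cyclic group of order 20 has exactly φ(20) = 8 such elements.

Answer: 8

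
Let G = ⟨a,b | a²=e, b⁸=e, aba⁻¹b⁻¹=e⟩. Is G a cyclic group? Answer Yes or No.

|G| = 16, but the maximum element order in G is 8 < 16. No single element generates all of G, so G is not cyclic.

Answer: No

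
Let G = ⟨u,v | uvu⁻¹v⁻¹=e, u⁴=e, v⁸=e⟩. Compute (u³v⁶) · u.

Compute (u³v⁶) · u by multiplying left to right and reducing via the relations at each step:
  (u³v⁶) · u = v⁶

Answer: v⁶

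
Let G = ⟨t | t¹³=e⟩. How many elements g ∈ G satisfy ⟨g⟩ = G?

G is cyclic of order 13. An element generates G iff its order is 13, and a cyclic group of order 13 has exactly φ(13) = 12 such elements.

Answer: 12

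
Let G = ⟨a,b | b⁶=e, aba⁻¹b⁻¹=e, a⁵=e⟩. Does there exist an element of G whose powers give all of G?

|G| = 30. The element ab has order 30 (its powers give 30 distinct elements), so ⟨ab⟩ = G and G is cyclic.

Answer: Yes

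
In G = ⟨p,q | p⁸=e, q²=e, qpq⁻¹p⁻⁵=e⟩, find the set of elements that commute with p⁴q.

⟨p⁴q⟩ ⊆ C_G(p⁴q) since powers of p⁴q commute with p⁴q; so |C_G(p⁴q)| ≥ |⟨p⁴q⟩| = 2.
By orbit–stabilizer, |C_G(p⁴q)| = |G| / |conj. class of p⁴q| = 16 / 2 = 8.
The 8 elements commuting with p⁴q are {e, p², p⁴, p⁶, q, p⁶q, p²q, p⁴q}.

Answer: {e, p², p⁴, p⁶, q, p⁶q, p²q, p⁴q}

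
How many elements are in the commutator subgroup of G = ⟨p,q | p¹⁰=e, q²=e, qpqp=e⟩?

G' = [G, G] is generated by all commutators. The generator-pair commutators are: [p, q] = p².
The subgroup they normally generate is {e, p², p⁴, p⁶, p⁸}, of order 5.
Check: |G/G'| = 20/5 = 4 is the order of the abelianisation.

Answer: 5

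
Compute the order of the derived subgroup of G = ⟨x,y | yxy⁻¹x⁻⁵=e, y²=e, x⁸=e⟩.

G' = [G, G] is generated by all commutators. The generator-pair commutators are: [x, y] = x⁴.
The subgroup they normally generate is {e, x⁴}, of order 2.
Check: |G/G'| = 16/2 = 8 is the order of the abelianisation.

Answer: 2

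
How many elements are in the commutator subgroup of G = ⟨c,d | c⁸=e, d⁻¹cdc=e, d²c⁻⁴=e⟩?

G' = [G, G] is generated by all commutators. The generator-pair commutators are: [c, d] = c².
The subgroup they normally generate is {e, c², c⁴, c⁶}, of order 4.
Check: |G/G'| = 16/4 = 4 is the order of the abelianisation.

Answer: 4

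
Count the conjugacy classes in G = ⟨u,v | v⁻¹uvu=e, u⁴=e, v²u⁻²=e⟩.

The conjugacy classes (representative and size) are:
  [e] (size 1), [u³] (size 2), [u²] (size 1), [v⁻¹] (size 2), [uv⁻¹] (size 2).
Class equation: 1 + 2 + 1 + 2 + 2 = 8 = |G|. So G has 5 conjugacy classes.

Answer: 5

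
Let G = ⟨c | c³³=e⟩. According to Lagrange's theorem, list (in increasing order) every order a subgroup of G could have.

|G| = 33 = 3 · 11. By Lagrange's theorem the order of any subgroup divides 33; the divisors of 33 are 1, 3, 11, 33.

Answer: 1, 3, 11, 33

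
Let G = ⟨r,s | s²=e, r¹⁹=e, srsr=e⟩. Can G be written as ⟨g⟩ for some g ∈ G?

Every cyclic group is abelian. But r·s = rs while s·r = r¹⁸s, so r·s ≠ s·r and G is not abelian. Hence G is not cyclic.

Answer: No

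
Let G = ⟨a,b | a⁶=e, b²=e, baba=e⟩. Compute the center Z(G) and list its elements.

An element z ∈ Z(G) iff z commutes with every generator.
For example a³ is central: (a³)·a = a⁴ = a·(a³); (a³)·b = a³b = b·(a³).
Whereas a ∉ Z(G) since a·b = ab ≠ a⁵b = b·a.
Checking each of the 12 elements this way gives Z(G) = {e, a³}, of order 2.

Answer: {e, a³}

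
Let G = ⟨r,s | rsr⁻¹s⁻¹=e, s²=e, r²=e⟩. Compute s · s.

Compute s · s by multiplying left to right and reducing via the relations at each step:
  s · s = e

Answer: e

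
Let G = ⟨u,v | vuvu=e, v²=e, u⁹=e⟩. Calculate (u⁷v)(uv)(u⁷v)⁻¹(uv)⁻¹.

[(u⁷v), (uv)] = (u⁷v)·(uv)·(u⁷v)⁻¹·(uv)⁻¹.
  (u⁷v) · (uv) = u⁶
  (u⁶) · (u⁷v) = u⁴v
  (u⁴v) · (uv) = u³

Answer: u³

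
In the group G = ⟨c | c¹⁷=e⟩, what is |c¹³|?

Compute successive powers until reaching e:
  (c¹³)¹ = c¹³, (c¹³)² = c⁹, (c¹³)³ = c⁵, (c¹³)⁴ = c, (c¹³)⁵ = c¹⁴, (c¹³)⁶ = c¹⁰, (c¹³)⁷ = c⁶, (c¹³)⁸ = c², (c¹³)⁹ = c¹⁵, (c¹³)¹⁰ = c¹¹, (c¹³)¹¹ = c⁷, (c¹³)¹² = c³, (c¹³)¹³ = c¹⁶, (c¹³)¹⁴ = c¹², (c¹³)¹⁵ = c⁸, (c¹³)¹⁶ = c⁴, (c¹³)¹⁷ = e.
The smallest positive k with (c¹³)ᵏ = e is 17.

Answer: 17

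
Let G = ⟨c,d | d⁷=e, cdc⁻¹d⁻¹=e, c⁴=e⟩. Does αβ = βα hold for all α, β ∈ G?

Each pair of generators commutes: c·d = cd = d·c. Since the generators pairwise commute, every element of G commutes with every other, so G is abelian.

Answer: Yes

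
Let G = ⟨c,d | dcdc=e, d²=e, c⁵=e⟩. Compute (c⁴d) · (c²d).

Compute (c⁴d) · (c²d) by multiplying left to right and reducing via the relations at each step:
  (c⁴d) · c² = c²d
  (c²d) · d = c²

Answer: c²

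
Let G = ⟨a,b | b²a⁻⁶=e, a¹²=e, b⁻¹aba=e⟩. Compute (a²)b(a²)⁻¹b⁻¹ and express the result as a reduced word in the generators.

[(a²), b] = (a²)·b·(a²)⁻¹·b⁻¹.
  (a²) · b = a²b
  (a²b) · (a¹⁰) = a⁴b
  (a⁴b) · (b⁻¹) = a⁴

Answer: a⁴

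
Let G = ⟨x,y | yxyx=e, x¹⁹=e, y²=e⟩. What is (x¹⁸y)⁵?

Compute successive powers of (x¹⁸y), reducing at each step:
  (x¹⁸y)²: (x¹⁸y) · x¹⁸ = y;   y · y = e
  (x¹⁸y)³: e · x¹⁸ = x¹⁸;   (x¹⁸) · y = x¹⁸y
  (x¹⁸y)⁴: (x¹⁸y) · x¹⁸ = y;   y · y = e
  (x¹⁸y)⁵: e · x¹⁸ = x¹⁸;   (x¹⁸) · y = x¹⁸y

Answer: x¹⁸y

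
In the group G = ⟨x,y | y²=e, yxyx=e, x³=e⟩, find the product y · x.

Compute y · x by multiplying left to right and reducing via the relations at each step:
  y · x = x²y

Answer: x²y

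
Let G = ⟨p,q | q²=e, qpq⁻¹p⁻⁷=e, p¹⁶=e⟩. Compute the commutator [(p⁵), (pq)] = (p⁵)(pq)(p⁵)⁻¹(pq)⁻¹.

[(p⁵), (pq)] = (p⁵)·(pq)·(p⁵)⁻¹·(pq)⁻¹.
  (p⁵) · (pq) = p⁶q
  (p⁶q) · (p¹¹) = p³q
  (p³q) · (p⁹q) = p²

Answer: p²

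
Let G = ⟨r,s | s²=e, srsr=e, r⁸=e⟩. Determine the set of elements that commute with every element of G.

An element z ∈ Z(G) iff z commutes with every generator.
For example r⁴ is central: (r⁴)·r = r⁵ = r·(r⁴); (r⁴)·s = r⁴s = s·(r⁴).
Whereas r ∉ Z(G) since r·s = rs ≠ r⁷s = s·r.
Checking each of the 16 elements this way gives Z(G) = {e, r⁴}, of order 2.

Answer: {e, r⁴}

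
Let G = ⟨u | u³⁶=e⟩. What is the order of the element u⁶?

Compute successive powers until reaching e:
  (u⁶)¹ = u⁶, (u⁶)² = u¹², (u⁶)³ = u¹⁸, (u⁶)⁴ = u²⁴, (u⁶)⁵ = u³⁰, (u⁶)⁶ = e.
The smallest positive k with (u⁶)ᵏ = e is 6.

Answer: 6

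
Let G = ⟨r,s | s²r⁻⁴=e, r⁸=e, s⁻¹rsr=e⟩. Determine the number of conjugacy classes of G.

The conjugacy classes (representative and size) are:
  [e] (size 1), [r⁷] (size 2), [r⁶] (size 2), [r³] (size 2), [r⁴] (size 1), [r²s⁻¹] (size 4), [r³s⁻¹] (size 4).
Class equation: 1 + 2 + 2 + 2 + 1 + 4 + 4 = 16 = |G|. So G has 7 conjugacy classes.

Answer: 7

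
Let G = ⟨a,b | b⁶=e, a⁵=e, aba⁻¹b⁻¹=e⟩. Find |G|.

Enumerate words in the generators, reducing via the relations: the distinct elements are
  {a, b, e, ab, a², a³, a⁴, b², b³, b⁴, b⁵, ab², ab³, ab⁴, ab⁵, a²b, a³b, a⁴b, a²b², a²b³, a²b⁴, a²b⁵, a³b², a³b³, a³b⁴, a³b⁵, a⁴b², a⁴b³, a⁴b⁴, a⁴b⁵}.
No further products give new elements, so |G| = 30.

Answer: 30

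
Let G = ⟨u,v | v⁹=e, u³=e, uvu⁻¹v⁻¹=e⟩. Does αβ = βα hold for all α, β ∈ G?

Each pair of generators commutes: u·v = uv = v·u. Since the generators pairwise commute, every element of G commutes with every other, so G is abelian.

Answer: Yes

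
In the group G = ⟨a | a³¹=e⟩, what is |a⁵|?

Compute successive powers until reaching e:
  (a⁵)¹ = a⁵, (a⁵)² = a¹⁰, (a⁵)³ = a¹⁵, (a⁵)⁴ = a²⁰, (a⁵)⁵ = a²⁵, (a⁵)⁶ = a³⁰, (a⁵)⁷ = a⁴, (a⁵)⁸ = a⁹, (a⁵)⁹ = a¹⁴, (a⁵)¹⁰ = a¹⁹, (a⁵)¹¹ = a²⁴, (a⁵)¹² = a²⁹, (a⁵)¹³ = a³, (a⁵)¹⁴ = a⁸, (a⁵)¹⁵ = a¹³, (a⁵)¹⁶ = a¹⁸, (a⁵)¹⁷ = a²³, (a⁵)¹⁸ = a²⁸, (a⁵)¹⁹ = a², (a⁵)²⁰ = a⁷, (a⁵)²¹ = a¹², (a⁵)²² = a¹⁷, (a⁵)²³ = a²², (a⁵)²⁴ = a²⁷, (a⁵)²⁵ = a, (a⁵)²⁶ = a⁶, (a⁵)²⁷ = a¹¹, (a⁵)²⁸ = a¹⁶, (a⁵)²⁹ = a²¹, (a⁵)³⁰ = a²⁶, (a⁵)³¹ = e.
The smallest positive k with (a⁵)ᵏ = e is 31.

Answer: 31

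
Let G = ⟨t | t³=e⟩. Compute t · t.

Compute t · t by multiplying left to right and reducing via the relations at each step:
  t · t = t²

Answer: t²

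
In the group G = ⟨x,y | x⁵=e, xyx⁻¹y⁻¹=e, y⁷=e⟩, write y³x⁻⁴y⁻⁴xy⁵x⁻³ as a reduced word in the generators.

Multiply left to right, reducing at each step:
  (y³) · x⁻⁴ = xy³
  (xy³) · y⁻⁴ = xy⁶
  (xy⁶) · x = x²y⁶
  (x²y⁶) · y⁵ = x²y⁴
  (x²y⁴) · x⁻³ = x⁴y⁴

Answer: x⁴y⁴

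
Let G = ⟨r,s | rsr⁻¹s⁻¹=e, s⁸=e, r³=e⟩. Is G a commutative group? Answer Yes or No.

Each pair of generators commutes: r·s = rs = s·r. Since the generators pairwise commute, every element of G commutes with every other, so G is abelian.

Answer: Yes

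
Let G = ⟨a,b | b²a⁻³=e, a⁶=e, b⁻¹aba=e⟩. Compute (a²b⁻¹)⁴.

Compute successive powers of (a²b⁻¹), reducing at each step:
  (a²b⁻¹)²: (a²b⁻¹) · a² = b⁻¹;   (b⁻¹) · b⁻¹ = a³
  (a²b⁻¹)³: (a³) · a² = a⁵;   (a⁵) · b⁻¹ = a²b
  (a²b⁻¹)⁴: (a²b) · a² = b;   b · b⁻¹ = e

Answer: e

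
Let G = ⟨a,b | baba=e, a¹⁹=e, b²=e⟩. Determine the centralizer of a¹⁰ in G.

⟨a¹⁰⟩ ⊆ C_G(a¹⁰) since powers of a¹⁰ commute with a¹⁰; so |C_G(a¹⁰)| ≥ |⟨a¹⁰⟩| = 19.
By orbit–stabilizer, |C_G(a¹⁰)| = |G| / |conj. class of a¹⁰| = 38 / 2 = 19.
The 19 elements commuting with a¹⁰ are {e, a, a², a³, a⁴, a⁵, a⁶, a⁷, a⁸, a⁹, a¹⁰, a¹¹, a¹², a¹³, a¹⁴, a¹⁵, a¹⁶, a¹⁷, a¹⁸}.

Answer: {e, a, a², a³, a⁴, a⁵, a⁶, a⁷, a⁸, a⁹, a¹⁰, a¹¹, a¹², a¹³, a¹⁴, a¹⁵, a¹⁶, a¹⁷, a¹⁸}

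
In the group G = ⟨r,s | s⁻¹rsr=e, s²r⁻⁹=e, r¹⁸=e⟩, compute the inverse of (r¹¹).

The order of (r¹¹) is 18 (smallest k with (r¹¹)ᵏ = e), so (r¹¹)⁻¹ = (r¹¹)¹⁷ = r⁷.
Check: (r¹¹) · (r⁷) → (r¹¹) · r⁷ = e, giving e as required.

Answer: r⁷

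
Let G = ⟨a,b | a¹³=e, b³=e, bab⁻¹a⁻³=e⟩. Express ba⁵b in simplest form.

Multiply left to right, reducing at each step:
  b · a⁵ = a²b
  (a²b) · b = a²b²

Answer: a²b²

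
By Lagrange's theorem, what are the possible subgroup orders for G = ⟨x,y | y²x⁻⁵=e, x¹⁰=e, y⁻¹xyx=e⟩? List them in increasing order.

|G| = 20 = 2² · 5. By Lagrange's theorem the order of any subgroup divides 20; the divisors of 20 are 1, 2, 4, 5, 10, 20.

Answer: 1, 2, 4, 5, 10, 20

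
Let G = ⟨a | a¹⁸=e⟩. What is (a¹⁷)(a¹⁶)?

Compute (a¹⁷) · (a¹⁶) by multiplying left to right and reducing via the relations at each step:
  (a¹⁷) · a¹⁶ = a¹⁵

Answer: a¹⁵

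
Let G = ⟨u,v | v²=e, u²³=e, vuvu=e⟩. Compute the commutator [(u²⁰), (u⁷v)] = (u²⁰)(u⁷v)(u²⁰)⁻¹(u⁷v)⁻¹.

[(u²⁰), (u⁷v)] = (u²⁰)·(u⁷v)·(u²⁰)⁻¹·(u⁷v)⁻¹.
  (u²⁰) · (u⁷v) = u⁴v
  (u⁴v) · (u³) = uv
  (uv) · (u⁷v) = u¹⁷

Answer: u¹⁷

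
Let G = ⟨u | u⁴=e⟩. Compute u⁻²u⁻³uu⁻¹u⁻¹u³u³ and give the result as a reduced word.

Multiply left to right, reducing at each step:
  (u²) · u⁻³ = u³
  (u³) · u = e
  e · u⁻¹ = u³
  (u³) · u⁻¹ = u²
  (u²) · u³ = u
  u · u³ = e

Answer: e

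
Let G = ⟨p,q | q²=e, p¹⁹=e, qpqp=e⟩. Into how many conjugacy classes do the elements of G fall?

The conjugacy classes (representative and size) are:
  [e] (size 1), [p¹⁸] (size 2), [p²] (size 2), [p¹⁶] (size 2), [p⁴] (size 2), [p¹⁴] (size 2), [p¹³] (size 2), [p¹²] (size 2), [p⁸] (size 2), [p⁹] (size 2), [q] (size 19).
Class equation: 1 + 2 + 2 + 2 + 2 + 2 + 2 + 2 + 2 + 2 + 19 = 38 = |G|. So G has 11 conjugacy classes.

Answer: 11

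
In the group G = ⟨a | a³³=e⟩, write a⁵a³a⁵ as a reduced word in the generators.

Multiply left to right, reducing at each step:
  (a⁵) · a³ = a⁸
  (a⁸) · a⁵ = a¹³

Answer: a¹³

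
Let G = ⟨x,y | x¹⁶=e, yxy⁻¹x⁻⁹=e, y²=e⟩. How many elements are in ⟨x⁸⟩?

|⟨x⁸⟩| equals the order of x⁸. Compute successive powers until reaching e:
  (x⁸)¹ = x⁸, (x⁸)² = e.
The smallest positive k with (x⁸)ᵏ = e is 2, so |⟨x⁸⟩| = 2.

Answer: 2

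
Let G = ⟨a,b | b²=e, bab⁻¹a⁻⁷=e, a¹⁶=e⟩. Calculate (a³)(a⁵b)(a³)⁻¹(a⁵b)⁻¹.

[(a³), (a⁵b)] = (a³)·(a⁵b)·(a³)⁻¹·(a⁵b)⁻¹.
  (a³) · (a⁵b) = a⁸b
  (a⁸b) · (a¹³) = a³b
  (a³b) · (a¹³b) = a¹⁴

Answer: a¹⁴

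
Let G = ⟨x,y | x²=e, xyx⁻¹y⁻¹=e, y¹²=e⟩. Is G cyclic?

|G| = 24, but the maximum element order in G is 12 < 24. No single element generates all of G, so G is not cyclic.

Answer: No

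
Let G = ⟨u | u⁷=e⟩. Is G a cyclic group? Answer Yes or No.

|G| = 7. The element u has order 7 (its powers give 7 distinct elements), so ⟨u⟩ = G and G is cyclic.

Answer: Yes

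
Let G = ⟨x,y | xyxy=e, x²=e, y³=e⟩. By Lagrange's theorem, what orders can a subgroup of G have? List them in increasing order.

|G| = 6 = 2 · 3. By Lagrange's theorem the order of any subgroup divides 6; the divisors of 6 are 1, 2, 3, 6.

Answer: 1, 2, 3, 6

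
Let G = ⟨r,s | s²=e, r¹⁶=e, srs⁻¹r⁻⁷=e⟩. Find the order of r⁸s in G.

Compute successive powers until reaching e:
  (r⁸s)¹ = r⁸s, (r⁸s)² = e.
The smallest positive k with (r⁸s)ᵏ = e is 2.

Answer: 2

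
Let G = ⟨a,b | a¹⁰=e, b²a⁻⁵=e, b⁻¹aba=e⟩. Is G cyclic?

Every cyclic group is abelian. But a·b = ab while b·a = a⁴b⁻¹, so a·b ≠ b·a and G is not abelian. Hence G is not cyclic.

Answer: No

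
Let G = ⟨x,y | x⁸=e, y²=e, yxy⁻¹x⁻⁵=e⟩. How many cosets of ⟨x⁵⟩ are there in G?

First find ord(x⁵) by computing successive powers:
  (x⁵)¹ = x⁵, (x⁵)² = x², (x⁵)³ = x⁷, (x⁵)⁴ = x⁴, (x⁵)⁵ = x, (x⁵)⁶ = x⁶, (x⁵)⁷ = x³, (x⁵)⁸ = e.
So |⟨x⁵⟩| = ord(x⁵) = 8. With |G| = 16, by Lagrange [G : ⟨x⁵⟩] = 16/8 = 2.

Answer: 2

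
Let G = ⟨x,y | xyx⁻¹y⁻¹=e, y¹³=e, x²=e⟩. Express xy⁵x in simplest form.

Multiply left to right, reducing at each step:
  x · y⁵ = xy⁵
  (xy⁵) · x = y⁵

Answer: y⁵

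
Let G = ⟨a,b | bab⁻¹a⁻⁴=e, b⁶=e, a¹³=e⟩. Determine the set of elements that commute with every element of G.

An element z ∈ Z(G) iff z commutes with every generator.
For example e is central: e·a = a = a·e; e·b = b = b·e.
Whereas a ∉ Z(G) since a·b = ab ≠ a⁴b = b·a.
Checking each of the 78 elements this way gives Z(G) = {e}, of order 1.

Answer: {e}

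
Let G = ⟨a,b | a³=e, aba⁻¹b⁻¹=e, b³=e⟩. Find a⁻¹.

The order of a is 3 (smallest k with aᵏ = e), so a⁻¹ = a² = a².
Check: a · (a²) → a · a² = e, giving e as required.

Answer: a²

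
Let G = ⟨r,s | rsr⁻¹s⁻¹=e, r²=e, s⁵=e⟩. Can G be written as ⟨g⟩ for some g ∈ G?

|G| = 10. The element rs has order 10 (its powers give 10 distinct elements), so ⟨rs⟩ = G and G is cyclic.

Answer: Yes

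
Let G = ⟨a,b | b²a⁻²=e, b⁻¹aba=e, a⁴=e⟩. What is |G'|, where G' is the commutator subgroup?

G' = [G, G] is generated by all commutators. The generator-pair commutators are: [a, b] = a².
The subgroup they normally generate is {e, a²}, of order 2.
Check: |G/G'| = 8/2 = 4 is the order of the abelianisation.

Answer: 2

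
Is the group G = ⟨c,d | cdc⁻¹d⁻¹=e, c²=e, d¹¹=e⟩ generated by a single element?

|G| = 22. The element cd has order 22 (its powers give 22 distinct elements), so ⟨cd⟩ = G and G is cyclic.

Answer: Yes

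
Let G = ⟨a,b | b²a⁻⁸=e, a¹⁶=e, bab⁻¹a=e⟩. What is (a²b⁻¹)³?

Compute successive powers of (a²b⁻¹), reducing at each step:
  (a²b⁻¹)²: (a²b⁻¹) · a² = b⁻¹;   (b⁻¹) · b⁻¹ = a⁸
  (a²b⁻¹)³: (a⁸) · a² = a¹⁰;   (a¹⁰) · b⁻¹ = a²b

Answer: a²b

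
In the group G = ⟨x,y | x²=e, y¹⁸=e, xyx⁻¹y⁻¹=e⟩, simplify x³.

Compute successive powers of x, reducing at each step:
  x²: x · x = e
  x³: e · x = x

Answer: x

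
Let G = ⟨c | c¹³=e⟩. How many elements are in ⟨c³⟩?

|⟨c³⟩| equals the order of c³. Compute successive powers until reaching e:
  (c³)¹ = c³, (c³)² = c⁶, (c³)³ = c⁹, (c³)⁴ = c¹², (c³)⁵ = c², (c³)⁶ = c⁵, (c³)⁷ = c⁸, (c³)⁸ = c¹¹, (c³)⁹ = c, (c³)¹⁰ = c⁴, (c³)¹¹ = c⁷, (c³)¹² = c¹⁰, (c³)¹³ = e.
The smallest positive k with (c³)ᵏ = e is 13, so |⟨c³⟩| = 13.

Answer: 13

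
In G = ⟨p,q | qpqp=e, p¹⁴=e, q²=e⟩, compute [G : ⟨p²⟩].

First find ord(p²) by computing successive powers:
  (p²)¹ = p², (p²)² = p⁴, (p²)³ = p⁶, (p²)⁴ = p⁸, (p²)⁵ = p¹⁰, (p²)⁶ = p¹², (p²)⁷ = e.
So |⟨p²⟩| = ord(p²) = 7. With |G| = 28, by Lagrange [G : ⟨p²⟩] = 28/7 = 4.

Answer: 4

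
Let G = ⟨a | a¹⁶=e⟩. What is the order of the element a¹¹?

Compute successive powers until reaching e:
  (a¹¹)¹ = a¹¹, (a¹¹)² = a⁶, (a¹¹)³ = a, (a¹¹)⁴ = a¹², (a¹¹)⁵ = a⁷, (a¹¹)⁶ = a², (a¹¹)⁷ = a¹³, (a¹¹)⁸ = a⁸, (a¹¹)⁹ = a³, (a¹¹)¹⁰ = a¹⁴, (a¹¹)¹¹ = a⁹, (a¹¹)¹² = a⁴, (a¹¹)¹³ = a¹⁵, (a¹¹)¹⁴ = a¹⁰, (a¹¹)¹⁵ = a⁵, (a¹¹)¹⁶ = e.
The smallest positive k with (a¹¹)ᵏ = e is 16.

Answer: 16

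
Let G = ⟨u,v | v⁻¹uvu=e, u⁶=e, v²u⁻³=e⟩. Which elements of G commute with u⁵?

⟨u⁵⟩ ⊆ C_G(u⁵) since powers of u⁵ commute with u⁵; so |C_G(u⁵)| ≥ |⟨u⁵⟩| = 6.
By orbit–stabilizer, |C_G(u⁵)| = |G| / |conj. class of u⁵| = 12 / 2 = 6.
The 6 elements commuting with u⁵ are {e, u, u², u³, u⁴, u⁵}.

Answer: {e, u, u², u³, u⁴, u⁵}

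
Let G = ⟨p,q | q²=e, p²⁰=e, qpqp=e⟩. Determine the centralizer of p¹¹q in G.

⟨p¹¹q⟩ ⊆ C_G(p¹¹q) since powers of p¹¹q commute with p¹¹q; so |C_G(p¹¹q)| ≥ |⟨p¹¹q⟩| = 2.
By orbit–stabilizer, |C_G(p¹¹q)| = |G| / |conj. class of p¹¹q| = 40 / 10 = 4.
The 4 elements commuting with p¹¹q are {e, p¹⁰, pq, p¹¹q}.

Answer: {e, p¹⁰, pq, p¹¹q}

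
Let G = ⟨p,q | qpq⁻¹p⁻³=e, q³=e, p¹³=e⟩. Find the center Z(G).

An element z ∈ Z(G) iff z commutes with every generator.
For example e is central: e·p = p = p·e; e·q = q = q·e.
Whereas p ∉ Z(G) since p·q = pq ≠ p³q = q·p.
Checking each of the 39 elements this way gives Z(G) = {e}, of order 1.

Answer: {e}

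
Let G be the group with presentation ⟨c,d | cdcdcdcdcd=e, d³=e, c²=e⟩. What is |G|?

Enumerate words in the generators, reducing via the relations: the distinct elements are
  {c, d, e, cd, dc, d², cdc, cd², dcd, d²c, cdcd, cd²c, dcdc, dcd², d²cd, cdcdc, cdcd², cd²cd, dcd²c, d²cdc, d²cd², cdcd²c, cd²cdc, cd²cd², dcdcd², dcd²cd, d²cdcd, d²cd²c, cdcd²cd, cd²cdcd, cd²cd²c, dcdcd²c, dcd²cdc, dcd²cd², d²cdcd², d²cd²cd, cdcd²cdc, cdcd²cd², cd²cdcd², dcdcd²cd, dcd²cdcd, d²cdcd²c, d²cd²cdc, cdcd²cdcd, cd²cdcd²c, dcdcd²cd², dcd²cdcd², d²cdcd²cd, d²cd²cdcd, cdcd²cdcd², cd²cdcd²cd, dcd²cdcd²c, d²cdcd²cdc, d²cdcd²cd², d²cd²cdcd², cdcd²cdcd²c, cd²cdcd²cdc, cd²cdcd²cd², dcd²cdcd²cd, cdcd²cdcd²cd}.
No further products give new elements, so |G| = 60.

Answer: 60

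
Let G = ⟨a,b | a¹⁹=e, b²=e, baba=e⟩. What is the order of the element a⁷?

Compute successive powers until reaching e:
  (a⁷)¹ = a⁷, (a⁷)² = a¹⁴, (a⁷)³ = a², (a⁷)⁴ = a⁹, (a⁷)⁵ = a¹⁶, (a⁷)⁶ = a⁴, (a⁷)⁷ = a¹¹, (a⁷)⁸ = a¹⁸, (a⁷)⁹ = a⁶, (a⁷)¹⁰ = a¹³, (a⁷)¹¹ = a, (a⁷)¹² = a⁸, (a⁷)¹³ = a¹⁵, (a⁷)¹⁴ = a³, (a⁷)¹⁵ = a¹⁰, (a⁷)¹⁶ = a¹⁷, (a⁷)¹⁷ = a⁵, (a⁷)¹⁸ = a¹², (a⁷)¹⁹ = e.
The smallest positive k with (a⁷)ᵏ = e is 19.

Answer: 19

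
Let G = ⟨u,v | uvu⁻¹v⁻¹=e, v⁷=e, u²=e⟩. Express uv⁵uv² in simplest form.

Multiply left to right, reducing at each step:
  u · v⁵ = uv⁵
  (uv⁵) · u = v⁵
  (v⁵) · v² = e

Answer: e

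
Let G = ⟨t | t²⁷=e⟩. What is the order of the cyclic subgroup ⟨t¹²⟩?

|⟨t¹²⟩| equals the order of t¹². Compute successive powers until reaching e:
  (t¹²)¹ = t¹², (t¹²)² = t²⁴, (t¹²)³ = t⁹, (t¹²)⁴ = t²¹, (t¹²)⁵ = t⁶, (t¹²)⁶ = t¹⁸, (t¹²)⁷ = t³, (t¹²)⁸ = t¹⁵, (t¹²)⁹ = e.
The smallest positive k with (t¹²)ᵏ = e is 9, so |⟨t¹²⟩| = 9.

Answer: 9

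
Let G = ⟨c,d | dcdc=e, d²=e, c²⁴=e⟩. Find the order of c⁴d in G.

Compute successive powers until reaching e:
  (c⁴d)¹ = c⁴d, (c⁴d)² = e.
The smallest positive k with (c⁴d)ᵏ = e is 2.

Answer: 2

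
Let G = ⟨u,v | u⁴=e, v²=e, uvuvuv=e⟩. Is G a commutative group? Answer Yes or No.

u·v = uv but v·u = vu, so u·v ≠ v·u and G is not abelian.

Answer: No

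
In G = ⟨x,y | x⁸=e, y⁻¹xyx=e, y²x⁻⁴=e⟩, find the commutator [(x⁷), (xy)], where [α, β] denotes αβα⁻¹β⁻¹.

[(x⁷), (xy)] = (x⁷)·(xy)·(x⁷)⁻¹·(xy)⁻¹.
  (x⁷) · (xy) = y
  y · x = x³y⁻¹
  (x³y⁻¹) · (xy⁻¹) = x⁶

Answer: x⁶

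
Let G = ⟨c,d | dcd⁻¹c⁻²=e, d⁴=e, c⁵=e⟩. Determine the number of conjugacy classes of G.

The conjugacy classes (representative and size) are:
  [e] (size 1), [c⁴] (size 4), [c²d] (size 5), [d²] (size 5), [c³d³] (size 5).
Class equation: 1 + 4 + 5 + 5 + 5 = 20 = |G|. So G has 5 conjugacy classes.

Answer: 5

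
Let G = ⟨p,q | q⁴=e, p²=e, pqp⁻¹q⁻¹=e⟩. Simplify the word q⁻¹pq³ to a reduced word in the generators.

Multiply left to right, reducing at each step:
  (q³) · p = pq³
  (pq³) · q³ = pq²

Answer: pq²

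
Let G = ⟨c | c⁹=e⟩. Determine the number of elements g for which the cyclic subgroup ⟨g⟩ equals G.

G is cyclic of order 9. An element generates G iff its order is 9, and a cyclic group of order 9 has exactly φ(9) = 6 such elements.

Answer: 6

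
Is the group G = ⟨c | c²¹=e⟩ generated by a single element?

|G| = 21. The element c has order 21 (its powers give 21 distinct elements), so ⟨c⟩ = G and G is cyclic.

Answer: Yes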